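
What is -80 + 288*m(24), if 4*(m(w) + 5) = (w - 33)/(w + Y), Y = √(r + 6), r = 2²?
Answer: -437936/283 + 324*√10/283 ≈ -1543.9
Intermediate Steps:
r = 4
Y = √10 (Y = √(4 + 6) = √10 ≈ 3.1623)
m(w) = -5 + (-33 + w)/(4*(w + √10)) (m(w) = -5 + ((w - 33)/(w + √10))/4 = -5 + ((-33 + w)/(w + √10))/4 = -5 + (-33 + w)/(4*(w + √10)))
-80 + 288*m(24) = -80 + 288*((-33 - 20*√10 - 19*24)/(4*(24 + √10))) = -80 + 288*((-33 - 20*√10 - 456)/(4*(24 + √10))) = -80 + 288*((-489 - 20*√10)/(4*(24 + √10))) = -80 + 72*(-489 - 20*√10)/(24 + √10)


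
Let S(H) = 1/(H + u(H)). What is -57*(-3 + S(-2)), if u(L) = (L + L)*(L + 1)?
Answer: 285/2 ≈ 142.50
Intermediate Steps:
u(L) = 2*L*(1 + L) (u(L) = (2*L)*(1 + L) = 2*L*(1 + L))
S(H) = 1/(H + 2*H*(1 + H))
-57*(-3 + S(-2)) = -57*(-3 + 1/((-2)*(3 + 2*(-2)))) = -57*(-3 - 1/(2*(3 - 4))) = -57*(-3 - ½/(-1)) = -57*(-3 - ½*(-1)) = -57*(-3 + ½) = -57*(-5/2) = 285/2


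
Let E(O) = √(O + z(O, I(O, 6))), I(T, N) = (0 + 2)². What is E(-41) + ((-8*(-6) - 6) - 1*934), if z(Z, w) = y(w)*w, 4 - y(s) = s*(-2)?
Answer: -892 + √7 ≈ -889.35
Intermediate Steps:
y(s) = 4 + 2*s (y(s) = 4 - s*(-2) = 4 - (-2)*s = 4 + 2*s)
I(T, N) = 4 (I(T, N) = 2² = 4)
z(Z, w) = w*(4 + 2*w) (z(Z, w) = (4 + 2*w)*w = w*(4 + 2*w))
E(O) = √(48 + O) (E(O) = √(O + 2*4*(2 + 4)) = √(O + 2*4*6) = √(O + 48) = √(48 + O))
E(-41) + ((-8*(-6) - 6) - 1*934) = √(48 - 41) + ((-8*(-6) - 6) - 1*934) = √7 + ((48 - 6) - 934) = √7 + (42 - 934) = √7 - 892 = -892 + √7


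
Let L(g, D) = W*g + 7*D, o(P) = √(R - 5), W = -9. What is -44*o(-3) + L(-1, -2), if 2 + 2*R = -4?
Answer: -5 - 88*I*√2 ≈ -5.0 - 124.45*I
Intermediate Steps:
R = -3 (R = -1 + (½)*(-4) = -1 - 2 = -3)
o(P) = 2*I*√2 (o(P) = √(-3 - 5) = √(-8) = 2*I*√2)
L(g, D) = -9*g + 7*D
-44*o(-3) + L(-1, -2) = -88*I*√2 + (-9*(-1) + 7*(-2)) = -88*I*√2 + (9 - 14) = -88*I*√2 - 5 = -5 - 88*I*√2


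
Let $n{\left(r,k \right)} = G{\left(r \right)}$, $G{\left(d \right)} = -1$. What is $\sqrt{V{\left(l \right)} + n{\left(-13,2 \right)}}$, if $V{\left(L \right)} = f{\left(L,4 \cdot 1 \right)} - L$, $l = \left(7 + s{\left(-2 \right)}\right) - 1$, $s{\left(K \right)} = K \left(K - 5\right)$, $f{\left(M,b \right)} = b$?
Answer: $i \sqrt{17} \approx 4.1231 i$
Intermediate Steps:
$s{\left(K \right)} = K \left(-5 + K\right)$
$n{\left(r,k \right)} = -1$
$l = 20$ ($l = \left(7 - 2 \left(-5 - 2\right)\right) - 1 = \left(7 - -14\right) - 1 = \left(7 + 14\right) - 1 = 21 - 1 = 20$)
$V{\left(L \right)} = 4 - L$ ($V{\left(L \right)} = 4 \cdot 1 - L = 4 - L$)
$\sqrt{V{\left(l \right)} + n{\left(-13,2 \right)}} = \sqrt{\left(4 - 20\right) - 1} = \sqrt{-16 - 1} = \sqrt{-17} = i \sqrt{17}$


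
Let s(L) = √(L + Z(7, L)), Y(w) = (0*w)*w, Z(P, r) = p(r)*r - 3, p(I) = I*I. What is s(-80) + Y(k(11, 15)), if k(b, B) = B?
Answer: I*√512083 ≈ 715.6*I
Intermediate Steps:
p(I) = I²
Z(P, r) = -3 + r³ (Z(P, r) = r²*r - 3 = r³ - 3 = -3 + r³)
Y(w) = 0 (Y(w) = 0*w = 0)
s(L) = √(-3 + L + L³) (s(L) = √(L + (-3 + L³)) = √(-3 + L + L³))
s(-80) + Y(k(11, 15)) = √(-3 - 80 + (-80)³) + 0 = √(-3 - 80 - 512000) + 0 = √(-512083) + 0 = I*√512083 + 0 = I*√512083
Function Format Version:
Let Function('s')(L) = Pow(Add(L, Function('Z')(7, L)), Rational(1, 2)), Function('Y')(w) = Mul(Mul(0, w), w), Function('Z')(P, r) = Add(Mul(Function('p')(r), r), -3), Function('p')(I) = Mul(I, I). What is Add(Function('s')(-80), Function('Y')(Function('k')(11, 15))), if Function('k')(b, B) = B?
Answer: Mul(I, Pow(512083, Rational(1, 2))) ≈ Mul(715.60, I)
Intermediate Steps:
Function('p')(I) = Pow(I, 2)
Function('Z')(P, r) = Add(-3, Pow(r, 3)) (Function('Z')(P, r) = Add(Mul(Pow(r, 2), r), -3) = Add(Pow(r, 3), -3) = Add(-3, Pow(r, 3)))
Function('Y')(w) = 0 (Function('Y')(w) = Mul(0, w) = 0)
Function('s')(L) = Pow(Add(-3, L, Pow(L, 3)), Rational(1, 2)) (Function('s')(L) = Pow(Add(L, Add(-3, Pow(L, 3))), Rational(1, 2)) = Pow(Add(-3, L, Pow(L, 3)), Rational(1, 2)))
Add(Function('s')(-80), Function('Y')(Function('k')(11, 15))) = Add(Pow(Add(-3, -80, Pow(-80, 3)), Rational(1, 2)), 0) = Add(Pow(Add(-3, -80, -512000), Rational(1, 2)), 0) = Add(Pow(-512083, Rational(1, 2)), 0) = Add(Mul(I, Pow(512083, Rational(1, 2))), 0) = Mul(I, Pow(512083, Rational(1, 2)))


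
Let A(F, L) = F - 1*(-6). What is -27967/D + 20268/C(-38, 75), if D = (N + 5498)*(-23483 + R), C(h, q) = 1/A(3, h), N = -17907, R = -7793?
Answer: 70794805660241/388103884 ≈ 1.8241e+5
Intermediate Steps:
A(F, L) = 6 + F (A(F, L) = F + 6 = 6 + F)
C(h, q) = ⅑ (C(h, q) = 1/(6 + 3) = 1/9 = ⅑)
D = 388103884 (D = (-17907 + 5498)*(-23483 - 7793) = -12409*(-31276) = 388103884)
-27967/D + 20268/C(-38, 75) = -27967/388103884 + 20268/(⅑) = -27967*1/388103884 + 20268*9 = -27967/388103884 + 182412 = 70794805660241/388103884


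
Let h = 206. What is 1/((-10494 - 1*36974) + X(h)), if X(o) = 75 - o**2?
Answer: -1/89829 ≈ -1.1132e-5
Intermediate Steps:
1/((-10494 - 1*36974) + X(h)) = 1/((-10494 - 1*36974) + (75 - 1*206**2)) = 1/((-10494 - 36974) + (75 - 1*42436)) = 1/(-47468 + (75 - 42436)) = 1/(-47468 - 42361) = 1/(-89829) = -1/89829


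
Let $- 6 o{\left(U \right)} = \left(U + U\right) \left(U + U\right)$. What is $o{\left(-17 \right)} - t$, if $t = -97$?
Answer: $- \frac{287}{3} \approx -95.667$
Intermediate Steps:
$o{\left(U \right)} = - \frac{2 U^{2}}{3}$ ($o{\left(U \right)} = - \frac{\left(U + U\right) \left(U + U\right)}{6} = - \frac{2 U 2 U}{6} = - \frac{4 U^{2}}{6} = - \frac{2 U^{2}}{3}$)
$o{\left(-17 \right)} - t = - \frac{2 \left(-17\right)^{2}}{3} - -97 = \left(- \frac{2}{3}\right) 289 + 97 = - \frac{578}{3} + 97 = - \frac{287}{3}$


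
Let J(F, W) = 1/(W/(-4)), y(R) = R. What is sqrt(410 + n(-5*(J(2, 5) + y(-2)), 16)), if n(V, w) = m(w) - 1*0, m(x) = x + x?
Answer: sqrt(442) ≈ 21.024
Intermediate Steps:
m(x) = 2*x
J(F, W) = -4/W (J(F, W) = 1/(W*(-1/4)) = 1/(-W/4) = -4/W)
n(V, w) = 2*w (n(V, w) = 2*w - 1*0 = 2*w + 0 = 2*w)
sqrt(410 + n(-5*(J(2, 5) + y(-2)), 16)) = sqrt(410 + 2*16) = sqrt(410 + 32) = sqrt(442)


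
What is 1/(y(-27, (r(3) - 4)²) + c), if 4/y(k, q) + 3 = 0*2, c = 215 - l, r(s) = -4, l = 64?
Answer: 3/449 ≈ 0.0066815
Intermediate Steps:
c = 151 (c = 215 - 1*64 = 215 - 64 = 151)
y(k, q) = -4/3 (y(k, q) = 4/(-3 + 0*2) = 4/(-3 + 0) = 4/(-3) = 4*(-⅓) = -4/3)
1/(y(-27, (r(3) - 4)²) + c) = 1/(-4/3 + 151) = 1/(449/3) = 3/449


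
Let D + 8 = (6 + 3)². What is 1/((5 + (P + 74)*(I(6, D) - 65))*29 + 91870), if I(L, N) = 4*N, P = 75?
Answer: 1/1072882 ≈ 9.3207e-7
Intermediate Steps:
D = 73 (D = -8 + (6 + 3)² = -8 + 9² = -8 + 81 = 73)
1/((5 + (P + 74)*(I(6, D) - 65))*29 + 91870) = 1/((5 + (75 + 74)*(4*73 - 65))*29 + 91870) = 1/((5 + 149*(292 - 65))*29 + 91870) = 1/((5 + 149*227)*29 + 91870) = 1/((5 + 33823)*29 + 91870) = 1/(33828*29 + 91870) = 1/(981012 + 91870) = 1/1072882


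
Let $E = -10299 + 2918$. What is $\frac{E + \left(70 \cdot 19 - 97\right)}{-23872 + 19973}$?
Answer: $\frac{6148}{3899} \approx 1.5768$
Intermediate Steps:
$E = -7381$
$\frac{E + \left(70 \cdot 19 - 97\right)}{-23872 + 19973} = \frac{-7381 + \left(70 \cdot 19 - 97\right)}{-23872 + 19973} = \frac{-7381 + \left(1330 - 97\right)}{-3899} = \left(-7381 + 1233\right) \left(- \frac{1}{3899}\right) = \left(-6148\right) \left(- \frac{1}{3899}\right) = \frac{6148}{3899}$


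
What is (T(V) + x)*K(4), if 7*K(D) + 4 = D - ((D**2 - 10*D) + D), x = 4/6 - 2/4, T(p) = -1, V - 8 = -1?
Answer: -50/21 ≈ -2.3810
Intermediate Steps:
V = 7 (V = 8 - 1 = 7)
x = 1/6 (x = 4*(1/6) - 2*1/4 = 2/3 - 1/2 = 1/6 ≈ 0.16667)
K(D) = -4/7 - D**2/7 + 10*D/7 (K(D) = -4/7 + (D - ((D**2 - 10*D) + D))/7 = -4/7 + (D - (D**2 - 9*D))/7 = -4/7 + (D + (-D**2 + 9*D))/7 = -4/7 + (-D**2 + 10*D)/7 = -4/7 + (-D**2/7 + 10*D/7) = -4/7 - D**2/7 + 10*D/7)
(T(V) + x)*K(4) = (-1 + 1/6)*(-4/7 - 1/7*4**2 + (10/7)*4) = -5*(-4/7 - 1/7*16 + 40/7)/6 = -5*(-4/7 - 16/7 + 40/7)/6 = -5/6*20/7 = -50/21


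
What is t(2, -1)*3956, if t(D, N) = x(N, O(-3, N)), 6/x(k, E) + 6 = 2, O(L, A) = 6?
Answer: -5934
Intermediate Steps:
x(k, E) = -3/2 (x(k, E) = 6/(-6 + 2) = 6/(-4) = 6*(-¼) = -3/2)
t(D, N) = -3/2
t(2, -1)*3956 = -3/2*3956 = -5934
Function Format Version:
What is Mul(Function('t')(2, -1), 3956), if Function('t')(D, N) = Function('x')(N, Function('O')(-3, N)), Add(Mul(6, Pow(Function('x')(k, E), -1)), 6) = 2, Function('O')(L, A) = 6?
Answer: -5934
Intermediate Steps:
Function('x')(k, E) = Rational(-3, 2) (Function('x')(k, E) = Mul(6, Pow(Add(-6, 2), -1)) = Mul(6, Pow(-4, -1)) = Mul(6, Rational(-1, 4)) = Rational(-3, 2))
Function('t')(D, N) = Rational(-3, 2)
Mul(Function('t')(2, -1), 3956) = Mul(Rational(-3, 2), 3956) = -5934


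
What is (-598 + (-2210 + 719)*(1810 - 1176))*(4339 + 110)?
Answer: -4208273508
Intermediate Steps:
(-598 + (-2210 + 719)*(1810 - 1176))*(4339 + 110) = (-598 - 1491*634)*4449 = (-598 - 945294)*4449 = -945892*4449 = -4208273508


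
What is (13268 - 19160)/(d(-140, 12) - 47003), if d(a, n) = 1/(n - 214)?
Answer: 396728/3164869 ≈ 0.12535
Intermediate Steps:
d(a, n) = 1/(-214 + n)
(13268 - 19160)/(d(-140, 12) - 47003) = (13268 - 19160)/(1/(-214 + 12) - 47003) = -5892/(1/(-202) - 47003) = -5892/(-1/202 - 47003) = -5892/(-9494607/202) = -5892*(-202/9494607) = 396728/3164869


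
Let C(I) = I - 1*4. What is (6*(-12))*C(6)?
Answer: -144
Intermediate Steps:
C(I) = -4 + I (C(I) = I - 4 = -4 + I)
(6*(-12))*C(6) = (6*(-12))*(-4 + 6) = -72*2 = -144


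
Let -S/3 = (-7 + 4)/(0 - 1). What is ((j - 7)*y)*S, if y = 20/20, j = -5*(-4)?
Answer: -117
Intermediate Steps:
j = 20
y = 1 (y = 20*(1/20) = 1)
S = -9 (S = -3*(-7 + 4)/(0 - 1) = -(-9)/(-1) = -(-9)*(-1) = -3*3 = -9)
((j - 7)*y)*S = ((20 - 7)*1)*(-9) = (13*1)*(-9) = 13*(-9) = -117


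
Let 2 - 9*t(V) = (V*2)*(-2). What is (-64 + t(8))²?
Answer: 293764/81 ≈ 3626.7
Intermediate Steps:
t(V) = 2/9 + 4*V/9 (t(V) = 2/9 - V*2*(-2)/9 = 2/9 - 2*V*(-2)/9 = 2/9 - (-4)*V/9 = 2/9 + 4*V/9)
(-64 + t(8))² = (-64 + (2/9 + (4/9)*8))² = (-64 + (2/9 + 32/9))² = (-64 + 34/9)² = (-542/9)² = 293764/81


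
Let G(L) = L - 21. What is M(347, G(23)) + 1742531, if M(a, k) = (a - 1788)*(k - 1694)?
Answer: 4180703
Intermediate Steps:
G(L) = -21 + L
M(a, k) = (-1788 + a)*(-1694 + k)
M(347, G(23)) + 1742531 = (3028872 - 1788*(-21 + 23) - 1694*347 + 347*(-21 + 23)) + 1742531 = (3028872 - 1788*2 - 587818 + 347*2) + 1742531 = (3028872 - 3576 - 587818 + 694) + 1742531 = 2438172 + 1742531 = 4180703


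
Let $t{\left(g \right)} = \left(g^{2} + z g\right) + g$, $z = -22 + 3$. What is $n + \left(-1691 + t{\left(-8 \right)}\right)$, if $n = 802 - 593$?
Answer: $-1274$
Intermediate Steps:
$z = -19$
$t{\left(g \right)} = g^{2} - 18 g$ ($t{\left(g \right)} = \left(g^{2} - 19 g\right) + g = g^{2} - 18 g$)
$n = 209$
$n + \left(-1691 + t{\left(-8 \right)}\right) = 209 - \left(1691 + 8 \left(-18 - 8\right)\right) = 209 - 1483 = -1274$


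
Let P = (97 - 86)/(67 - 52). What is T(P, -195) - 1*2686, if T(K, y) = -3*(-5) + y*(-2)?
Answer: -2281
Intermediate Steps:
P = 11/15 ≈ 0.73333
T(K, y) = 15 - 2*y
T(P, -195) - 1*2686 = (15 - 2*(-195)) - 1*2686 = (15 + 390) - 2686 = 405 - 2686 = -2281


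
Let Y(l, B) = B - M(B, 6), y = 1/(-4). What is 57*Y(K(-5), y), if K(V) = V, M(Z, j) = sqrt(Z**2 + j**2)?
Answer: -57/4 - 57*sqrt(577)/4 ≈ -356.55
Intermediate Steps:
y = -1/4 ≈ -0.25000
Y(l, B) = B - sqrt(36 + B**2) (Y(l, B) = B - sqrt(B**2 + 6**2) = B - sqrt(B**2 + 36) = B - sqrt(36 + B**2))
57*Y(K(-5), y) = 57*(-1/4 - sqrt(36 + (-1/4)**2)) = 57*(-1/4 - sqrt(36 + 1/16)) = 57*(-1/4 - sqrt(577/16)) = 57*(-1/4 - sqrt(577)/4) = -57/4 - 57*sqrt(577)/4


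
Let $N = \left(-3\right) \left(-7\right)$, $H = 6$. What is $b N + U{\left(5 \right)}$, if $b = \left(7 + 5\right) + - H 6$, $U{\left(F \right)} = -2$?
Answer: $-506$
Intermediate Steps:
$N = 21$
$b = -24$ ($b = \left(7 + 5\right) + \left(-1\right) 6 \cdot 6 = 12 - 36 = -24$)
$b N + U{\left(5 \right)} = \left(-24\right) 21 - 2 = -504 - 2 = -506$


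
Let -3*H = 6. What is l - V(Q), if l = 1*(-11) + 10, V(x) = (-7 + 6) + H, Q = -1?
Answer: 2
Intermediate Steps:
H = -2 (H = -1/3*6 = -2)
V(x) = -3 (V(x) = (-7 + 6) - 2 = -1 - 2 = -3)
l = -1 (l = -11 + 10 = -1)
l - V(Q) = -1 - 1*(-3) = -1 + 3 = 2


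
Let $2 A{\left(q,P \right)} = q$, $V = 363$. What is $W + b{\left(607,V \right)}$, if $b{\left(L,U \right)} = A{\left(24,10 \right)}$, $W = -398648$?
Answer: $-398636$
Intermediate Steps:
$A{\left(q,P \right)} = \frac{q}{2}$
$b{\left(L,U \right)} = 12$ ($b{\left(L,U \right)} = \frac{1}{2} \cdot 24 = 12$)
$W + b{\left(607,V \right)} = -398648 + 12 = -398636$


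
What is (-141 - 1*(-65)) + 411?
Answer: 335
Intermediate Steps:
(-141 - 1*(-65)) + 411 = (-141 + 65) + 411 = -76 + 411 = 335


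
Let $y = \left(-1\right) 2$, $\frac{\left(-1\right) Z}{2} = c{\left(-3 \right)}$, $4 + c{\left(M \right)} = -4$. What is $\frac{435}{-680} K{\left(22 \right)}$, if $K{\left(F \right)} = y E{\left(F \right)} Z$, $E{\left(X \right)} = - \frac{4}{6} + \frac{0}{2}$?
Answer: $- \frac{232}{17} \approx -13.647$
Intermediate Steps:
$c{\left(M \right)} = -8$ ($c{\left(M \right)} = -4 - 4 = -8$)
$E{\left(X \right)} = - \frac{2}{3}$ ($E{\left(X \right)} = \left(-4\right) \frac{1}{6} + 0 \cdot \frac{1}{2} = - \frac{2}{3} + 0 = - \frac{2}{3}$)
$Z = 16$ ($Z = \left(-2\right) \left(-8\right) = 16$)
$y = -2$
$K{\left(F \right)} = \frac{64}{3}$ ($K{\left(F \right)} = \left(-2\right) \left(- \frac{2}{3}\right) 16 = \frac{4}{3} \cdot 16 = \frac{64}{3}$)
$\frac{435}{-680} K{\left(22 \right)} = \frac{435}{-680} \cdot \frac{64}{3} = 435 \left(- \frac{1}{680}\right) \frac{64}{3} = \left(- \frac{87}{136}\right) \frac{64}{3} = - \frac{232}{17}$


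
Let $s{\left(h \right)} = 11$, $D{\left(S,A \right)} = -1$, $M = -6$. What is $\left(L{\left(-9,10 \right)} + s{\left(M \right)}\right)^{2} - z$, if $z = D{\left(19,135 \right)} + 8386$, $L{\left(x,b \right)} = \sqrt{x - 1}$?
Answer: $-8274 + 22 i \sqrt{10} \approx -8274.0 + 69.57 i$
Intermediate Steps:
$L{\left(x,b \right)} = \sqrt{-1 + x}$
$z = 8385$ ($z = -1 + 8386 = 8385$)
$\left(L{\left(-9,10 \right)} + s{\left(M \right)}\right)^{2} - z = \left(\sqrt{-1 - 9} + 11\right)^{2} - 8385 = \left(\sqrt{-10} + 11\right)^{2} - 8385 = \left(i \sqrt{10} + 11\right)^{2} - 8385 = \left(11 + i \sqrt{10}\right)^{2} - 8385 = -8385 + \left(11 + i \sqrt{10}\right)^{2}$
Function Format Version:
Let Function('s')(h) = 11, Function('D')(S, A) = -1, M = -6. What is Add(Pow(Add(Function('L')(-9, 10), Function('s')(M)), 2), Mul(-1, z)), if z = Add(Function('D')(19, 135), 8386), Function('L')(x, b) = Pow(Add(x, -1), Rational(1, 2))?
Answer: Add(-8274, Mul(22, I, Pow(10, Rational(1, 2)))) ≈ Add(-8274.0, Mul(69.570, I))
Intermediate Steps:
Function('L')(x, b) = Pow(Add(-1, x), Rational(1, 2))
z = 8385 (z = Add(-1, 8386) = 8385)
Add(Pow(Add(Function('L')(-9, 10), Function('s')(M)), 2), Mul(-1, z)) = Add(Pow(Add(Pow(Add(-1, -9), Rational(1, 2)), 11), 2), Mul(-1, 8385)) = Add(Pow(Add(Pow(-10, Rational(1, 2)), 11), 2), -8385) = Add(Pow(Add(Mul(I, Pow(10, Rational(1, 2))), 11), 2), -8385) = Add(Pow(Add(11, Mul(I, Pow(10, Rational(1, 2)))), 2), -8385) = Add(-8385, Pow(Add(11, Mul(I, Pow(10, Rational(1, 2)))), 2))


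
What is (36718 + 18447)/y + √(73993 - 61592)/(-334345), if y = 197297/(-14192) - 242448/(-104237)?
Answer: -4800430730480/1007342669 - √12401/334345 ≈ -4765.4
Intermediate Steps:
y = -17124825373/1479331504 (y = 197297*(-1/14192) - 242448*(-1/104237) = -197297/14192 + 242448/104237 = -17124825373/1479331504 ≈ -11.576)
(36718 + 18447)/y + √(73993 - 61592)/(-334345) = (36718 + 18447)/(-17124825373/1479331504) + √(73993 - 61592)/(-334345) = 55165*(-1479331504/17124825373) + √12401*(-1/334345) = -4800430730480/1007342669 - √12401/334345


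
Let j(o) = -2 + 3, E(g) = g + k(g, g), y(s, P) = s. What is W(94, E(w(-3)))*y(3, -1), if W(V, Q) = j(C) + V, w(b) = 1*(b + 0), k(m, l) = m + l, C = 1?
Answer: 285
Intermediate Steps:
k(m, l) = l + m
w(b) = b (w(b) = 1*b = b)
E(g) = 3*g (E(g) = g + (g + g) = g + 2*g = 3*g)
j(o) = 1
W(V, Q) = 1 + V
W(94, E(w(-3)))*y(3, -1) = (1 + 94)*3 = 95*3 = 285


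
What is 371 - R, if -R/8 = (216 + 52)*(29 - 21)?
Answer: 17523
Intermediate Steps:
R = -17152 (R = -8*(216 + 52)*(29 - 21) = -2144*8 = -8*2144 = -17152)
371 - R = 371 - 1*(-17152) = 371 + 17152 = 17523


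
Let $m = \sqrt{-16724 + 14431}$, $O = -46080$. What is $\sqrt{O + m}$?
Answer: $\sqrt{-46080 + i \sqrt{2293}} \approx 0.112 + 214.66 i$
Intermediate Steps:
$m = i \sqrt{2293}$ ($m = \sqrt{-2293} = i \sqrt{2293} \approx 47.885 i$)
$\sqrt{O + m} = \sqrt{-46080 + i \sqrt{2293}}$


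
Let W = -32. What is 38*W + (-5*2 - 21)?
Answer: -1247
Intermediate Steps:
38*W + (-5*2 - 21) = 38*(-32) + (-5*2 - 21) = -1216 + (-10 - 21) = -1216 - 31 = -1247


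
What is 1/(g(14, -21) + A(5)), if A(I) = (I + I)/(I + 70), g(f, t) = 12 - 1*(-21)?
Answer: 15/497 ≈ 0.030181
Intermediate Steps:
g(f, t) = 33 (g(f, t) = 12 + 21 = 33)
A(I) = 2*I/(70 + I) (A(I) = (2*I)/(70 + I) = 2*I/(70 + I))
1/(g(14, -21) + A(5)) = 1/(33 + 2*5/(70 + 5)) = 1/(33 + 2*5/75) = 1/(33 + 2*5*(1/75)) = 1/(33 + 2/15) = 1/(497/15) = 15/497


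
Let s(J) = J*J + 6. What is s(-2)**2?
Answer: 100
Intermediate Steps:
s(J) = 6 + J**2 (s(J) = J**2 + 6 = 6 + J**2)
s(-2)**2 = (6 + (-2)**2)**2 = (6 + 4)**2 = 10**2 = 100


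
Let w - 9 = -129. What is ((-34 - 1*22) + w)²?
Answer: 30976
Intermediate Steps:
w = -120 (w = 9 - 129 = -120)
((-34 - 1*22) + w)² = ((-34 - 1*22) - 120)² = ((-34 - 22) - 120)² = (-56 - 120)² = (-176)² = 30976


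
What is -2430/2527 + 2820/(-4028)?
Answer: -222555/133931 ≈ -1.6617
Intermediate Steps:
-2430/2527 + 2820/(-4028) = -2430*1/2527 + 2820*(-1/4028) = -2430/2527 - 705/1007 = -222555/133931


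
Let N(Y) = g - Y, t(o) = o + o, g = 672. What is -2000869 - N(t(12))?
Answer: -2001517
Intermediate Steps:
t(o) = 2*o
N(Y) = 672 - Y
-2000869 - N(t(12)) = -2000869 - (672 - 2*12) = -2000869 - (672 - 1*24) = -2000869 - (672 - 24) = -2000869 - 1*648 = -2000869 - 648 = -2001517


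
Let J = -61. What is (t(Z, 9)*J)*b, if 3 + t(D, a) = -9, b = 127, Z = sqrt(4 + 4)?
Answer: 92964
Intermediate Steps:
Z = 2*sqrt(2) (Z = sqrt(8) = 2*sqrt(2) ≈ 2.8284)
t(D, a) = -12 (t(D, a) = -3 - 9 = -12)
(t(Z, 9)*J)*b = -12*(-61)*127 = 732*127 = 92964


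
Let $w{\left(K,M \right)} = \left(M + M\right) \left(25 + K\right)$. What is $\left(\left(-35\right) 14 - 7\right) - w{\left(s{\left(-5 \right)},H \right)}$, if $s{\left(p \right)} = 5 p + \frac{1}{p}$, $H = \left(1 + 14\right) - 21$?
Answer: $- \frac{2497}{5} \approx -499.4$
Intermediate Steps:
$H = -6$ ($H = 15 - 21 = -6$)
$s{\left(p \right)} = \frac{1}{p} + 5 p$
$w{\left(K,M \right)} = 2 M \left(25 + K\right)$
$\left(\left(-35\right) 14 - 7\right) - w{\left(s{\left(-5 \right)},H \right)} = \left(\left(-35\right) 14 - 7\right) - 2 \left(-6\right) \left(25 + \left(\frac{1}{-5} + 5 \left(-5\right)\right)\right) = \left(-490 - 7\right) - 2 \left(-6\right) \left(25 - \frac{126}{5}\right) = -497 - 2 \left(-6\right) \left(25 - \frac{126}{5}\right) = -497 - 2 \left(-6\right) \left(- \frac{1}{5}\right) = -497 - \frac{12}{5} = - \frac{2497}{5}$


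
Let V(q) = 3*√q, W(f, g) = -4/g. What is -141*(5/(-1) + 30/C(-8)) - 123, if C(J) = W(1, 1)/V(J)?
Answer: 582 + 6345*I*√2 ≈ 582.0 + 8973.2*I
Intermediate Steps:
C(J) = -4/(3*√J) (C(J) = (-4/1)/((3*√J)) = (-4*1)*(1/(3*√J)) = -4/(3*√J))
-141*(5/(-1) + 30/C(-8)) - 123 = -141*(5/(-1) + 30/((-(-1)*I*√2/3))) - 123 = -141*(5*(-1) + 30/((-(-1)*I*√2/3))) - 123 = -141*(-5 + 30/((I*√2/3))) - 123 = -141*(-5 + 30*(-3*I*√2/2)) - 123 = -141*(-5 - 45*I*√2) - 123 = (705 + 6345*I*√2) - 123 = 582 + 6345*I*√2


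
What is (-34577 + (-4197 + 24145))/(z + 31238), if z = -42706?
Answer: 14629/11468 ≈ 1.2756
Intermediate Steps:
(-34577 + (-4197 + 24145))/(z + 31238) = (-34577 + (-4197 + 24145))/(-42706 + 31238) = (-34577 + 19948)/(-11468) = -14629*(-1/11468) = 14629/11468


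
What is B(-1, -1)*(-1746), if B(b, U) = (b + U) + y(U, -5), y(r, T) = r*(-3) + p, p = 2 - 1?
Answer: -3492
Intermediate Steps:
p = 1
y(r, T) = 1 - 3*r (y(r, T) = r*(-3) + 1 = -3*r + 1 = 1 - 3*r)
B(b, U) = 1 + b - 2*U (B(b, U) = (b + U) + (1 - 3*U) = (U + b) + (1 - 3*U) = 1 + b - 2*U)
B(-1, -1)*(-1746) = (1 - 1 - 2*(-1))*(-1746) = (1 - 1 + 2)*(-1746) = 2*(-1746) = -3492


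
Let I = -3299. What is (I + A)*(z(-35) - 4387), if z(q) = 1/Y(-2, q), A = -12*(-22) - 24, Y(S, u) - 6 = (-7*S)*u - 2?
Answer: 6522041897/486 ≈ 1.3420e+7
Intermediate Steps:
Y(S, u) = 4 - 7*S*u (Y(S, u) = 6 + ((-7*S)*u - 2) = 6 + (-7*S*u - 2) = 6 + (-2 - 7*S*u) = 4 - 7*S*u)
A = 240 (A = 264 - 24 = 240)
z(q) = 1/(4 + 14*q) (z(q) = 1/(4 - 7*(-2)*q) = 1/(4 + 14*q))
(I + A)*(z(-35) - 4387) = (-3299 + 240)*(1/(2*(2 + 7*(-35))) - 4387) = -3059*(1/(2*(2 - 245)) - 4387) = -3059*((½)/(-243) - 4387) = -3059*((½)*(-1/243) - 4387) = -3059*(-1/486 - 4387) = -3059*(-2132083/486) = 6522041897/486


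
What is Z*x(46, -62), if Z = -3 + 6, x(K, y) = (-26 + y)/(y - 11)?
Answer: 264/73 ≈ 3.6164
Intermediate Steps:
x(K, y) = (-26 + y)/(-11 + y)
Z = 3
Z*x(46, -62) = 3*((-26 - 62)/(-11 - 62)) = 3*(-88/(-73)) = 3*(-1/73*(-88)) = 3*(88/73) = 264/73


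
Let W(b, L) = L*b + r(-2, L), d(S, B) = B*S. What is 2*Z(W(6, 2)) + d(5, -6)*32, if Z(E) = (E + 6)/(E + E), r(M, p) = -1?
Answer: -10543/11 ≈ -958.45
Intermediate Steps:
W(b, L) = -1 + L*b (W(b, L) = L*b - 1 = -1 + L*b)
Z(E) = (6 + E)/(2*E) (Z(E) = (6 + E)/((2*E)) = (6 + E)*(1/(2*E)) = (6 + E)/(2*E))
2*Z(W(6, 2)) + d(5, -6)*32 = 2*((6 + (-1 + 2*6))/(2*(-1 + 2*6))) - 6*5*32 = 2*((6 + (-1 + 12))/(2*(-1 + 12))) - 30*32 = 2*((½)*(6 + 11)/11) - 960 = 2*((½)*(1/11)*17) - 960 = 2*(17/22) - 960 = 17/11 - 960 = -10543/11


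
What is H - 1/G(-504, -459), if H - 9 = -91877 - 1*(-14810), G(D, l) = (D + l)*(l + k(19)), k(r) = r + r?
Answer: -31241085535/405423 ≈ -77058.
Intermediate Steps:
k(r) = 2*r
G(D, l) = (38 + l)*(D + l) (G(D, l) = (D + l)*(l + 2*19) = (D + l)*(l + 38) = (D + l)*(38 + l) = (38 + l)*(D + l))
H = -77058 (H = 9 + (-91877 - 1*(-14810)) = 9 + (-91877 + 14810) = 9 - 77067 = -77058)
H - 1/G(-504, -459) = -77058 - 1/((-459)² + 38*(-504) + 38*(-459) - 504*(-459)) = -77058 - 1/(210681 - 19152 - 17442 + 231336) = -77058 - 1/405423 = -31241085535/405423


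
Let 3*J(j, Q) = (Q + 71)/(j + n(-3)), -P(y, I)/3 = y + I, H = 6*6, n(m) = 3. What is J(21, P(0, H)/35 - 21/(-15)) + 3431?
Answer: 4324273/1260 ≈ 3432.0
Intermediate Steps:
H = 36
P(y, I) = -3*I - 3*y (P(y, I) = -3*(y + I) = -3*(I + y) = -3*I - 3*y)
J(j, Q) = (71 + Q)/(3*(3 + j)) (J(j, Q) = ((Q + 71)/(j + 3))/3 = ((71 + Q)/(3 + j))/3 = (71 + Q)/(3*(3 + j)))
J(21, P(0, H)/35 - 21/(-15)) + 3431 = (71 + ((-3*36 - 3*0)/35 - 21/(-15)))/(3*(3 + 21)) + 3431 = (⅓)*(71 + ((-108 + 0)*(1/35) - 21*(-1/15)))/24 + 3431 = (⅓)*(1/24)*(71 + (-108*1/35 + 7/5)) + 3431 = (⅓)*(1/24)*(71 + (-108/35 + 7/5)) + 3431 = (⅓)*(1/24)*(71 - 59/35) + 3431 = (⅓)*(1/24)*(2426/35) + 3431 = 1213/1260 + 3431 = 4324273/1260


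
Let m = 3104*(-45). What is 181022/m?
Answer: -90511/69840 ≈ -1.2960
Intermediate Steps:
m = -139680
181022/m = 181022/(-139680) = 181022*(-1/139680) = -90511/69840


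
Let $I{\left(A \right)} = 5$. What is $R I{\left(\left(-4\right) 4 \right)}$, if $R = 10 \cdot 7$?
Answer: $350$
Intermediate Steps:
$R = 70$
$R I{\left(\left(-4\right) 4 \right)} = 70 \cdot 5 = 350$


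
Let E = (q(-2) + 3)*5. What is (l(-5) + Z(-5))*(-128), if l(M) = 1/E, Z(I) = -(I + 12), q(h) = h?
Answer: 4352/5 ≈ 870.40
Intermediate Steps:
E = 5 (E = (-2 + 3)*5 = 1*5 = 5)
Z(I) = -12 - I (Z(I) = -(12 + I) = -12 - I)
l(M) = ⅕ (l(M) = 1/5 = ⅕)
(l(-5) + Z(-5))*(-128) = (⅕ + (-12 - 1*(-5)))*(-128) = (⅕ + (-12 + 5))*(-128) = (⅕ - 7)*(-128) = -34/5*(-128) = 4352/5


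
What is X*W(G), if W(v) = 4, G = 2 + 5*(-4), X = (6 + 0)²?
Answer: 144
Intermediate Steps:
X = 36 (X = 6² = 36)
G = -18 (G = 2 - 20 = -18)
X*W(G) = 36*4 = 144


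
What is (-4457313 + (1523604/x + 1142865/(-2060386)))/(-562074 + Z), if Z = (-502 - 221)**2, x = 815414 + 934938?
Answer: 669785659731740803/5912243239157660 ≈ 113.29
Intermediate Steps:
x = 1750352
Z = 522729 (Z = (-723)**2 = 522729)
(-4457313 + (1523604/x + 1142865/(-2060386)))/(-562074 + Z) = (-4457313 + (1523604/1750352 + 1142865/(-2060386)))/(-562074 + 522729) = (-4457313 + (1523604*(1/1750352) + 1142865*(-1/2060386)))/(-39345) = (-4457313 + (380901/437588 - 1142865/2060386))*(-1/39345) = (-4457313 + 142349539083/450800094484)*(-1/39345) = -2009356979195222409/450800094484*(-1/39345) = 669785659731740803/5912243239157660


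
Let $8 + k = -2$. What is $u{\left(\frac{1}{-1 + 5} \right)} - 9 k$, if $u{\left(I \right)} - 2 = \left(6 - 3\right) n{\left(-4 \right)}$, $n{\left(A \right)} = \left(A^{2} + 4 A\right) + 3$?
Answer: $101$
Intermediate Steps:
$k = -10$ ($k = -8 - 2 = -10$)
$n{\left(A \right)} = 3 + A^{2} + 4 A$
$u{\left(I \right)} = 11$ ($u{\left(I \right)} = 2 + \left(6 - 3\right) \left(3 + \left(-4\right)^{2} + 4 \left(-4\right)\right) = 2 + 3 \left(3 + 16 - 16\right) = 2 + 3 \cdot 3 = 2 + 9 = 11$)
$u{\left(\frac{1}{-1 + 5} \right)} - 9 k = 11 - -90 = 11 + 90 = 101$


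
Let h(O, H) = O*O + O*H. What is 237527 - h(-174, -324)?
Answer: 150875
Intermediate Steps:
h(O, H) = O² + H*O
237527 - h(-174, -324) = 237527 - (-174)*(-324 - 174) = 237527 - (-174)*(-498) = 237527 - 1*86652 = 237527 - 86652 = 150875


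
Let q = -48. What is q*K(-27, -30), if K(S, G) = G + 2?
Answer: 1344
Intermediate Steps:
K(S, G) = 2 + G
q*K(-27, -30) = -48*(2 - 30) = -48*(-28) = 1344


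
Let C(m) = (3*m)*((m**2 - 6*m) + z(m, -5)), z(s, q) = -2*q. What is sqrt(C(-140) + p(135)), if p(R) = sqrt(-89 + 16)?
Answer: sqrt(-8589000 + I*sqrt(73)) ≈ 0.e-3 + 2930.7*I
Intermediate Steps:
p(R) = I*sqrt(73) (p(R) = sqrt(-73) = I*sqrt(73))
C(m) = 3*m*(10 + m**2 - 6*m) (C(m) = (3*m)*((m**2 - 6*m) - 2*(-5)) = (3*m)*((m**2 - 6*m) + 10) = (3*m)*(10 + m**2 - 6*m) = 3*m*(10 + m**2 - 6*m))
sqrt(C(-140) + p(135)) = sqrt(3*(-140)*(10 + (-140)**2 - 6*(-140)) + I*sqrt(73)) = sqrt(3*(-140)*(10 + 19600 + 840) + I*sqrt(73)) = sqrt(3*(-140)*20450 + I*sqrt(73)) = sqrt(-8589000 + I*sqrt(73))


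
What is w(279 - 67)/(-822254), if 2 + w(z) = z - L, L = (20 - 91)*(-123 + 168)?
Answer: -3405/822254 ≈ -0.0041411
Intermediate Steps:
L = -3195 (L = -71*45 = -3195)
w(z) = 3193 + z (w(z) = -2 + (z - 1*(-3195)) = -2 + (z + 3195) = -2 + (3195 + z) = 3193 + z)
w(279 - 67)/(-822254) = (3193 + (279 - 67))/(-822254) = (3193 + 212)*(-1/822254) = 3405*(-1/822254) = -3405/822254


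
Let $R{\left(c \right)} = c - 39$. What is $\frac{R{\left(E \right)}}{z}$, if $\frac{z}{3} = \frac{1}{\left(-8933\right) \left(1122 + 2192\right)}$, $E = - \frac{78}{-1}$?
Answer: $-384851506$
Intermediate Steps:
$E = 78$ ($E = \left(-78\right) \left(-1\right) = 78$)
$R{\left(c \right)} = -39 + c$
$z = - \frac{3}{29603962}$ ($z = 3 \frac{1}{\left(-8933\right) \left(1122 + 2192\right)} = 3 \left(- \frac{1}{8933 \cdot 3314}\right) = 3 \left(\left(- \frac{1}{8933}\right) \frac{1}{3314}\right) = 3 \left(- \frac{1}{29603962}\right) = - \frac{3}{29603962} \approx -1.0134 \cdot 10^{-7}$)
$\frac{R{\left(E \right)}}{z} = \frac{-39 + 78}{- \frac{3}{29603962}} = 39 \left(- \frac{29603962}{3}\right) = -384851506$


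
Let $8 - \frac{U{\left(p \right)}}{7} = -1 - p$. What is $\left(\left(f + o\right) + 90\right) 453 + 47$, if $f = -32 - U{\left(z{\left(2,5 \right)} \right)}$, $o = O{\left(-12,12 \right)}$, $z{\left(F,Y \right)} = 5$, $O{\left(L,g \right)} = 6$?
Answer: $-15355$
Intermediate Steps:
$U{\left(p \right)} = 63 + 7 p$ ($U{\left(p \right)} = 56 - 7 \left(-1 - p\right) = 56 + \left(7 + 7 p\right) = 63 + 7 p$)
$o = 6$
$f = -130$ ($f = -32 - \left(63 + 7 \cdot 5\right) = -32 - \left(63 + 35\right) = -32 - 98 = -130$)
$\left(\left(f + o\right) + 90\right) 453 + 47 = \left(\left(-130 + 6\right) + 90\right) 453 + 47 = \left(-124 + 90\right) 453 + 47 = \left(-34\right) 453 + 47 = -15402 + 47 = -15355$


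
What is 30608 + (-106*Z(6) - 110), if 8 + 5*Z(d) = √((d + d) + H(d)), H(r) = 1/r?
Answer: 153338/5 - 53*√438/15 ≈ 30594.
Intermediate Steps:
Z(d) = -8/5 + √(1/d + 2*d)/5 (Z(d) = -8/5 + √((d + d) + 1/d)/5 = -8/5 + √(2*d + 1/d)/5 = -8/5 + √(1/d + 2*d)/5)
30608 + (-106*Z(6) - 110) = 30608 + (-106*(-8/5 + √((1 + 2*6²)/6)/5) - 110) = 30608 + (-106*(-8/5 + √((1 + 2*36)/6)/5) - 110) = 30608 + (-106*(-8/5 + √((1 + 72)/6)/5) - 110) = 30608 + (-106*(-8/5 + √((⅙)*73)/5) - 110) = 30608 + (-106*(-8/5 + √(73/6)/5) - 110) = 30608 + (-106*(-8/5 + (√438/6)/5) - 110) = 30608 + (-106*(-8/5 + √438/30) - 110) = 30608 + ((848/5 - 53*√438/15) - 110) = 30608 + (298/5 - 53*√438/15) = 153338/5 - 53*√438/15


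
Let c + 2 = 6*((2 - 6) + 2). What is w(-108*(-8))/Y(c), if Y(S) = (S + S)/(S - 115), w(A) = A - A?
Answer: 0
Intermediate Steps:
w(A) = 0
c = -14 (c = -2 + 6*((2 - 6) + 2) = -2 + 6*(-4 + 2) = -2 + 6*(-2) = -2 - 12 = -14)
Y(S) = 2*S/(-115 + S) (Y(S) = (2*S)/(-115 + S) = 2*S/(-115 + S))
w(-108*(-8))/Y(c) = 0/((2*(-14)/(-115 - 14))) = 0/((2*(-14)/(-129))) = 0/((2*(-14)*(-1/129))) = 0/(28/129) = 0*(129/28) = 0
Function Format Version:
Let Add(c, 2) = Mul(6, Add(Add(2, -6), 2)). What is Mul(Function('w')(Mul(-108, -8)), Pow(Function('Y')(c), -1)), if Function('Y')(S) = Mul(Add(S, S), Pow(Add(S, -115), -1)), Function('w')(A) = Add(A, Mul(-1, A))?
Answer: 0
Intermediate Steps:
Function('w')(A) = 0
c = -14 (c = Add(-2, Mul(6, Add(Add(2, -6), 2))) = Add(-2, Mul(6, Add(-4, 2))) = Add(-2, Mul(6, -2)) = Add(-2, -12) = -14)
Function('Y')(S) = Mul(2, S, Pow(Add(-115, S), -1)) (Function('Y')(S) = Mul(Mul(2, S), Pow(Add(-115, S), -1)) = Mul(2, S, Pow(Add(-115, S), -1)))
Mul(Function('w')(Mul(-108, -8)), Pow(Function('Y')(c), -1)) = Mul(0, Pow(Mul(2, -14, Pow(Add(-115, -14), -1)), -1)) = Mul(0, Pow(Mul(2, -14, Pow(-129, -1)), -1)) = Mul(0, Pow(Mul(2, -14, Rational(-1, 129)), -1)) = Mul(0, Pow(Rational(28, 129), -1)) = Mul(0, Rational(129, 28)) = 0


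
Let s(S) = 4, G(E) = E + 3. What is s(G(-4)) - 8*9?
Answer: -68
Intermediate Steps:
G(E) = 3 + E
s(G(-4)) - 8*9 = 4 - 8*9 = 4 - 72 = -68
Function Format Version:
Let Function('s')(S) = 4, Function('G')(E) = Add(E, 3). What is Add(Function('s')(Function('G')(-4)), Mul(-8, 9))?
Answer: -68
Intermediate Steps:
Function('G')(E) = Add(3, E)
Add(Function('s')(Function('G')(-4)), Mul(-8, 9)) = Add(4, Mul(-8, 9)) = Add(4, -72) = -68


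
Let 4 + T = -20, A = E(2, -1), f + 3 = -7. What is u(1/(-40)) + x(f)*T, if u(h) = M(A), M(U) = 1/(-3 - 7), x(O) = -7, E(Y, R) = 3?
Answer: 1679/10 ≈ 167.90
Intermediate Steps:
f = -10 (f = -3 - 7 = -10)
A = 3
M(U) = -⅒ (M(U) = 1/(-10) = -⅒)
T = -24 (T = -4 - 20 = -24)
u(h) = -⅒
u(1/(-40)) + x(f)*T = -⅒ - 7*(-24) = -⅒ + 168 = 1679/10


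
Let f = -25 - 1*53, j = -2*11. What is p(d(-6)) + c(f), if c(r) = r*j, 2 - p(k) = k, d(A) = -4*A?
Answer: 1694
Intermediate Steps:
j = -22
p(k) = 2 - k
f = -78 (f = -25 - 53 = -78)
c(r) = -22*r (c(r) = r*(-22) = -22*r)
p(d(-6)) + c(f) = (2 - (-4)*(-6)) - 22*(-78) = (2 - 1*24) + 1716 = (2 - 24) + 1716 = -22 + 1716 = 1694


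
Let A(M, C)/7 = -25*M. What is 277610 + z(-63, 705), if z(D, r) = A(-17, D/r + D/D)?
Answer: 280585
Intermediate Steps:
A(M, C) = -175*M (A(M, C) = 7*(-25*M) = -175*M)
z(D, r) = 2975 (z(D, r) = -175*(-17) = 2975)
277610 + z(-63, 705) = 277610 + 2975 = 280585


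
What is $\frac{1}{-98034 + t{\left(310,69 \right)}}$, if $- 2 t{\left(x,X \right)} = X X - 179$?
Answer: $- \frac{1}{100325} \approx -9.9676 \cdot 10^{-6}$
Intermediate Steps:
$t{\left(x,X \right)} = \frac{179}{2} - \frac{X^{2}}{2}$ ($t{\left(x,X \right)} = - \frac{X X - 179}{2} = - \frac{X^{2} - 179}{2} = - \frac{-179 + X^{2}}{2} = \frac{179}{2} - \frac{X^{2}}{2}$)
$\frac{1}{-98034 + t{\left(310,69 \right)}} = \frac{1}{-98034 + \left(\frac{179}{2} - \frac{69^{2}}{2}\right)} = \frac{1}{-98034 + \left(\frac{179}{2} - \frac{4761}{2}\right)} = \frac{1}{-98034 - 2291} = \frac{1}{-100325} = - \frac{1}{100325}$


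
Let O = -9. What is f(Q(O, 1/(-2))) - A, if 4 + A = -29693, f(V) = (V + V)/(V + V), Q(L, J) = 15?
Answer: 29698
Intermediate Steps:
f(V) = 1 (f(V) = (2*V)/((2*V)) = (2*V)*(1/(2*V)) = 1)
A = -29697 (A = -4 - 29693 = -29697)
f(Q(O, 1/(-2))) - A = 1 - 1*(-29697) = 1 + 29697 = 29698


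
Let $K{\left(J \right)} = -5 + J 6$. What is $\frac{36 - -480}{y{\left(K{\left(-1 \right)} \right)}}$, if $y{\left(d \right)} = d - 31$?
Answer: $- \frac{86}{7} \approx -12.286$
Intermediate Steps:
$K{\left(J \right)} = -5 + 6 J$
$y{\left(d \right)} = -31 + d$
$\frac{36 - -480}{y{\left(K{\left(-1 \right)} \right)}} = \frac{36 - -480}{-31 + \left(-5 + 6 \left(-1\right)\right)} = \frac{36 + 480}{-31 - 11} = \frac{516}{-31 - 11} = \frac{516}{-42} = 516 \left(- \frac{1}{42}\right) = - \frac{86}{7}$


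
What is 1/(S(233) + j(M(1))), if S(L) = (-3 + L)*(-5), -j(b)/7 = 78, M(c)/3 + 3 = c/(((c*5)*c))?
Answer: -1/1696 ≈ -0.00058962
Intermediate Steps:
M(c) = -9 + 3/(5*c) (M(c) = -9 + 3*(c/(((c*5)*c))) = -9 + 3*(c/(((5*c)*c))) = -9 + 3*(c/((5*c**2))) = -9 + 3*(c*(1/(5*c**2))) = -9 + 3*(1/(5*c)) = -9 + 3/(5*c))
j(b) = -546 (j(b) = -7*78 = -546)
S(L) = 15 - 5*L
1/(S(233) + j(M(1))) = 1/((15 - 5*233) - 546) = 1/((15 - 1165) - 546) = 1/(-1150 - 546) = 1/(-1696) = -1/1696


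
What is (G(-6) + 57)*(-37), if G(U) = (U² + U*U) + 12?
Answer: -5217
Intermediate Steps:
G(U) = 12 + 2*U² (G(U) = (U² + U²) + 12 = 2*U² + 12 = 12 + 2*U²)
(G(-6) + 57)*(-37) = ((12 + 2*(-6)²) + 57)*(-37) = ((12 + 2*36) + 57)*(-37) = ((12 + 72) + 57)*(-37) = (84 + 57)*(-37) = 141*(-37) = -5217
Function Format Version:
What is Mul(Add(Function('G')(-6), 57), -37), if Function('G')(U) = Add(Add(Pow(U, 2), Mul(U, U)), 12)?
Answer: -5217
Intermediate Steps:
Function('G')(U) = Add(12, Mul(2, Pow(U, 2))) (Function('G')(U) = Add(Add(Pow(U, 2), Pow(U, 2)), 12) = Add(Mul(2, Pow(U, 2)), 12) = Add(12, Mul(2, Pow(U, 2))))
Mul(Add(Function('G')(-6), 57), -37) = Mul(Add(Add(12, Mul(2, Pow(-6, 2))), 57), -37) = Mul(Add(Add(12, Mul(2, 36)), 57), -37) = Mul(Add(Add(12, 72), 57), -37) = Mul(Add(84, 57), -37) = Mul(141, -37) = -5217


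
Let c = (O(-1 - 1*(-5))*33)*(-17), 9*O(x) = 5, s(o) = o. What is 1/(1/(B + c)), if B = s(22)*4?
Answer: -671/3 ≈ -223.67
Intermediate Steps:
O(x) = 5/9 (O(x) = (⅑)*5 = 5/9)
B = 88 (B = 22*4 = 88)
c = -935/3 (c = ((5/9)*33)*(-17) = (55/3)*(-17) = -935/3 ≈ -311.67)
1/(1/(B + c)) = 1/(1/(88 - 935/3)) = 1/(1/(-671/3)) = 1/(-3/671) = -671/3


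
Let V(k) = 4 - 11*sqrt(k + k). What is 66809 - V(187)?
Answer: 66805 + 11*sqrt(374) ≈ 67018.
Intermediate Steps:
V(k) = 4 - 11*sqrt(2)*sqrt(k)
66809 - V(187) = 66809 - (4 - 11*sqrt(2)*sqrt(187)) = 66809 - (4 - 11*sqrt(374)) = 66809 + (-4 + 11*sqrt(374)) = 66805 + 11*sqrt(374)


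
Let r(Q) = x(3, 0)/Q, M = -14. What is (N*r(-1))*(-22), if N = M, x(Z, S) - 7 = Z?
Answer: -3080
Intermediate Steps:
x(Z, S) = 7 + Z
N = -14
r(Q) = 10/Q (r(Q) = (7 + 3)/Q = 10/Q)
(N*r(-1))*(-22) = -140/(-1)*(-22) = -140*(-1)*(-22) = -14*(-10)*(-22) = 140*(-22) = -3080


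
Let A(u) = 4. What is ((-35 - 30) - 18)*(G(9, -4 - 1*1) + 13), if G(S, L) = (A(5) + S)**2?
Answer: -15106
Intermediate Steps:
G(S, L) = (4 + S)**2
((-35 - 30) - 18)*(G(9, -4 - 1*1) + 13) = ((-35 - 30) - 18)*((4 + 9)**2 + 13) = (-65 - 18)*(13**2 + 13) = -83*(169 + 13) = -83*182 = -15106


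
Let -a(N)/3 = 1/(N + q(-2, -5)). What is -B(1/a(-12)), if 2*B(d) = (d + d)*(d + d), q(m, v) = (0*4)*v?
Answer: -32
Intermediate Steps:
q(m, v) = 0 (q(m, v) = 0*v = 0)
a(N) = -3/N (a(N) = -3/(N + 0) = -3/N)
B(d) = 2*d**2 (B(d) = ((d + d)*(d + d))/2 = ((2*d)*(2*d))/2 = (4*d**2)/2 = 2*d**2)
-B(1/a(-12)) = -2*(1/(-3/(-12)))**2 = -2*(1/(-3*(-1/12)))**2 = -2*(1/(1/4))**2 = -2*4**2 = -2*16 = -1*32 = -32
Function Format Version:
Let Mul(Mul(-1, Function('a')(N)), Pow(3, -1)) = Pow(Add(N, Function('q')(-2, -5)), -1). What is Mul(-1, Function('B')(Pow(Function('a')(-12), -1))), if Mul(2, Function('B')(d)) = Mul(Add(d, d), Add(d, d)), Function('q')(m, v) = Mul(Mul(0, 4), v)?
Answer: -32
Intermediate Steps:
Function('q')(m, v) = 0 (Function('q')(m, v) = Mul(0, v) = 0)
Function('a')(N) = Mul(-3, Pow(N, -1)) (Function('a')(N) = Mul(-3, Pow(Add(N, 0), -1)) = Mul(-3, Pow(N, -1)))
Function('B')(d) = Mul(2, Pow(d, 2)) (Function('B')(d) = Mul(Rational(1, 2), Mul(Add(d, d), Add(d, d))) = Mul(Rational(1, 2), Mul(Mul(2, d), Mul(2, d))) = Mul(Rational(1, 2), Mul(4, Pow(d, 2))) = Mul(2, Pow(d, 2)))
Mul(-1, Function('B')(Pow(Function('a')(-12), -1))) = Mul(-1, Mul(2, Pow(Pow(Mul(-3, Pow(-12, -1)), -1), 2))) = Mul(-1, Mul(2, Pow(Pow(Mul(-3, Rational(-1, 12)), -1), 2))) = Mul(-1, Mul(2, Pow(Pow(Rational(1, 4), -1), 2))) = Mul(-1, Mul(2, Pow(4, 2))) = Mul(-1, Mul(2, 16)) = Mul(-1, 32) = -32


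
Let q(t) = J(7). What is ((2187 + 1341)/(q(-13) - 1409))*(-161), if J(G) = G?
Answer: 284004/701 ≈ 405.14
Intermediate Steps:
q(t) = 7
((2187 + 1341)/(q(-13) - 1409))*(-161) = ((2187 + 1341)/(7 - 1409))*(-161) = (3528/(-1402))*(-161) = (3528*(-1/1402))*(-161) = -1764/701*(-161) = 284004/701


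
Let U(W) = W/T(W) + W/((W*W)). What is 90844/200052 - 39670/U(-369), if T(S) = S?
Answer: -366046719671/9202392 ≈ -39777.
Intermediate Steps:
U(W) = 1 + 1/W (U(W) = W/W + W/((W*W)) = 1 + W/(W**2) = 1 + W/W**2 = 1 + 1/W)
90844/200052 - 39670/U(-369) = 90844/200052 - 39670*(-369/(1 - 369)) = 90844*(1/200052) - 39670/((-1/369*(-368))) = 22711/50013 - 39670/368/369 = 22711/50013 - 39670*369/368 = 22711/50013 - 7319115/184 = -366046719671/9202392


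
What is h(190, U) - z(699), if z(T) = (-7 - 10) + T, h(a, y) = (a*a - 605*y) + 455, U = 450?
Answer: -236377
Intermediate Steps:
h(a, y) = 455 + a**2 - 605*y (h(a, y) = (a**2 - 605*y) + 455 = 455 + a**2 - 605*y)
z(T) = -17 + T
h(190, U) - z(699) = (455 + 190**2 - 605*450) - (-17 + 699) = (455 + 36100 - 272250) - 1*682 = -235695 - 682 = -236377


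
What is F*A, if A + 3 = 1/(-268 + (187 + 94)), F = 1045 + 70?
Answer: -42370/13 ≈ -3259.2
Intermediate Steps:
F = 1115
A = -38/13 (A = -3 + 1/(-268 + (187 + 94)) = -3 + 1/(-268 + 281) = -3 + 1/13 = -38/13 ≈ -2.9231)
F*A = 1115*(-38/13) = -42370/13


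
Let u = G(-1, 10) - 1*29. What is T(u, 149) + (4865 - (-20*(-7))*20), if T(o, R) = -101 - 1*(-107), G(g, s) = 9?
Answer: 2071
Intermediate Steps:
u = -20 (u = 9 - 1*29 = 9 - 29 = -20)
T(o, R) = 6 (T(o, R) = -101 + 107 = 6)
T(u, 149) + (4865 - (-20*(-7))*20) = 6 + (4865 - (-20*(-7))*20) = 6 + (4865 - 140*20) = 6 + (4865 - 1*2800) = 6 + (4865 - 2800) = 6 + 2065 = 2071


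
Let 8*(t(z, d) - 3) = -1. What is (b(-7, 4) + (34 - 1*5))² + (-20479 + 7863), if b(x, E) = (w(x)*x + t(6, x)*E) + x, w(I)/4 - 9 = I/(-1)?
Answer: 636777/4 ≈ 1.5919e+5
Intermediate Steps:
w(I) = 36 - 4*I (w(I) = 36 + 4*(I/(-1)) = 36 + 4*(I*(-1)) = 36 + 4*(-I) = 36 - 4*I)
t(z, d) = 23/8 (t(z, d) = 3 + (⅛)*(-1) = 3 - ⅛ = 23/8)
b(x, E) = x + 23*E/8 + x*(36 - 4*x) (b(x, E) = ((36 - 4*x)*x + 23*E/8) + x = (x*(36 - 4*x) + 23*E/8) + x = (23*E/8 + x*(36 - 4*x)) + x = x + 23*E/8 + x*(36 - 4*x))
(b(-7, 4) + (34 - 1*5))² + (-20479 + 7863) = ((-4*(-7)² + 37*(-7) + (23/8)*4) + (34 - 1*5))² + (-20479 + 7863) = ((-4*49 - 259 + 23/2) + (34 - 5))² - 12616 = ((-196 - 259 + 23/2) + 29)² - 12616 = (-887/2 + 29)² - 12616 = (-829/2)² - 12616 = 687241/4 - 12616 = 636777/4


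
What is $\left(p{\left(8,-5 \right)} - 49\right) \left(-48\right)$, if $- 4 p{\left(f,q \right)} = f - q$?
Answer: $2508$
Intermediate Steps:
$p{\left(f,q \right)} = - \frac{f}{4} + \frac{q}{4}$ ($p{\left(f,q \right)} = - \frac{f - q}{4} = - \frac{f}{4} + \frac{q}{4}$)
$\left(p{\left(8,-5 \right)} - 49\right) \left(-48\right) = \left(\left(\left(- \frac{1}{4}\right) 8 + \frac{1}{4} \left(-5\right)\right) - 49\right) \left(-48\right) = \left(\left(-2 - \frac{5}{4}\right) - 49\right) \left(-48\right) = \left(- \frac{13}{4} - 49\right) \left(-48\right) = \left(- \frac{209}{4}\right) \left(-48\right) = 2508$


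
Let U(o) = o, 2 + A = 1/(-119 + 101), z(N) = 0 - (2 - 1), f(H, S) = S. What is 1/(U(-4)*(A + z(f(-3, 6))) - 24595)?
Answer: -9/221245 ≈ -4.0679e-5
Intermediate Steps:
z(N) = -1 (z(N) = 0 - 1*1 = 0 - 1 = -1)
A = -37/18 (A = -2 + 1/(-119 + 101) = -2 + 1/(-18) = -2 - 1/18 = -37/18 ≈ -2.0556)
1/(U(-4)*(A + z(f(-3, 6))) - 24595) = 1/(-4*(-37/18 - 1) - 24595) = 1/(-4*(-55/18) - 24595) = 1/(110/9 - 24595) = 1/(-221245/9) = -9/221245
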